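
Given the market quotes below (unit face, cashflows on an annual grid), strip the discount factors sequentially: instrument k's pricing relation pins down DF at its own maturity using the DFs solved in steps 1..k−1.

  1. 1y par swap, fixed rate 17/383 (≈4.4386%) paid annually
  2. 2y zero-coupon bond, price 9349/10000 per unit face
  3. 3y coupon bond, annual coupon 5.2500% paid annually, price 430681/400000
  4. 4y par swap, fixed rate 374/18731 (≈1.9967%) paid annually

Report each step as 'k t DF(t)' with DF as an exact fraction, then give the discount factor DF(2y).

1 1 383/400
2 2 9349/10000
3 3 4643/5000
4 4 2313/2500
DF(2y) = 9349/10000 ≈ 0.934900

step 1 [1y] swap r/1=17/383: DF=(1 − 17/383·(0))/(1+17/383) = 383/400 ≈ 0.957500
step 2 [2y] zero: DF = P = 9349/10000 ≈ 0.934900
step 3 [3y] bond c/1=21/400: DF=(430681/400000 − 21/400·(0.957500+0.934900))/(1+21/400) = 4643/5000 ≈ 0.928600
step 4 [4y] swap r/1=374/18731: DF=(1 − 374/18731·(0.957500+0.934900+0.928600))/(1+374/18731) = 2313/2500 ≈ 0.925200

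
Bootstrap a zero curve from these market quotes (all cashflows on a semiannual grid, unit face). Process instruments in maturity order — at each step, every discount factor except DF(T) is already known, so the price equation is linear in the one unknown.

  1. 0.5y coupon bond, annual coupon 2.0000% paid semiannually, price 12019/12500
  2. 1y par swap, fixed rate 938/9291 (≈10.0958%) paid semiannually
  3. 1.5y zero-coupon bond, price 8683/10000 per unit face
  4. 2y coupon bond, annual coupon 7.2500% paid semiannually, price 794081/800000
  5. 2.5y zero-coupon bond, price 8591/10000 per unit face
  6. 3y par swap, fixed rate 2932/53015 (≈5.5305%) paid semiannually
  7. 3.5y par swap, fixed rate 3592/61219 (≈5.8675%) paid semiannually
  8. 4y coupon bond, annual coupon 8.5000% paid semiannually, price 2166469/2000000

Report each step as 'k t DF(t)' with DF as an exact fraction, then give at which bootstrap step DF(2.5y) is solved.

1 1/2 119/125
2 1 4531/5000
3 3/2 8683/10000
4 2 69/80
5 5/2 8591/10000
6 3 4267/5000
7 7/2 2051/2500
8 4 1579/2000
DF(2.5y) is solved at step 5

step 1 [0.5y] bond c/2=1/100: DF=(12019/12500 − 1/100·(0))/(1+1/100) = 119/125 ≈ 0.952000
step 2 [1y] swap r/2=469/9291: DF=(1 − 469/9291·(0.952000))/(1+469/9291) = 4531/5000 ≈ 0.906200
step 3 [1.5y] zero: DF = P = 8683/10000 ≈ 0.868300
step 4 [2y] bond c/2=29/800: DF=(794081/800000 − 29/800·(0.952000+0.906200+0.868300))/(1+29/800) = 69/80 ≈ 0.862500
step 5 [2.5y] zero: DF = P = 8591/10000 ≈ 0.859100
step 6 [3y] swap r/2=1466/53015: DF=(1 − 1466/53015·(0.952000+0.906200+0.868300+0.862500+0.859100))/(1+1466/53015) = 4267/5000 ≈ 0.853400
step 7 [3.5y] swap r/2=1796/61219: DF=(1 − 1796/61219·(0.952000+0.906200+0.868300+0.862500+0.859100+0.853400))/(1+1796/61219) = 2051/2500 ≈ 0.820400
step 8 [4y] bond c/2=17/400: DF=(2166469/2000000 − 17/400·(0.952000+0.906200+0.868300+0.862500+0.859100+0.853400+0.820400))/(1+17/400) = 1579/2000 ≈ 0.789500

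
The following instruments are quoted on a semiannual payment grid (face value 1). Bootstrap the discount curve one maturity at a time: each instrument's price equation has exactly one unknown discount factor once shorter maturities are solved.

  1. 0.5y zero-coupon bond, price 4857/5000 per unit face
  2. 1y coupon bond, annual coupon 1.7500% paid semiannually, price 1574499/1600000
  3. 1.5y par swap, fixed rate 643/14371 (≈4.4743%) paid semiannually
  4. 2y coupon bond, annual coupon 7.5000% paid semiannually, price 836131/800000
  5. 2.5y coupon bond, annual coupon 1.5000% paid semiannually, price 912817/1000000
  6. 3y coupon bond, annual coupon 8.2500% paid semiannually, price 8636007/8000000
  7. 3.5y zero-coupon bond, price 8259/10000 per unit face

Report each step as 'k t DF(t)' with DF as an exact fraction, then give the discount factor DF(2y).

step 1 [0.5y] zero: DF = P = 4857/5000 ≈ 0.971400
step 2 [1y] bond c/2=7/800: DF=(1574499/1600000 − 7/800·(0.971400))/(1+7/800) = 9671/10000 ≈ 0.967100
step 3 [1.5y] swap r/2=643/28742: DF=(1 − 643/28742·(0.971400+0.967100))/(1+643/28742) = 9357/10000 ≈ 0.935700
step 4 [2y] bond c/2=3/80: DF=(836131/800000 − 3/80·(0.971400+0.967100+0.935700))/(1+3/80) = 1807/2000 ≈ 0.903500
step 5 [2.5y] bond c/2=3/400: DF=(912817/1000000 − 3/400·(0.971400+0.967100+0.935700+0.903500))/(1+3/400) = 8779/10000 ≈ 0.877900
step 6 [3y] bond c/2=33/800: DF=(8636007/8000000 − 33/800·(0.971400+0.967100+0.935700+0.903500+0.877900))/(1+33/800) = 8523/10000 ≈ 0.852300
step 7 [3.5y] zero: DF = P = 8259/10000 ≈ 0.825900

1 1/2 4857/5000
2 1 9671/10000
3 3/2 9357/10000
4 2 1807/2000
5 5/2 8779/10000
6 3 8523/10000
7 7/2 8259/10000
DF(2y) = 1807/2000 ≈ 0.903500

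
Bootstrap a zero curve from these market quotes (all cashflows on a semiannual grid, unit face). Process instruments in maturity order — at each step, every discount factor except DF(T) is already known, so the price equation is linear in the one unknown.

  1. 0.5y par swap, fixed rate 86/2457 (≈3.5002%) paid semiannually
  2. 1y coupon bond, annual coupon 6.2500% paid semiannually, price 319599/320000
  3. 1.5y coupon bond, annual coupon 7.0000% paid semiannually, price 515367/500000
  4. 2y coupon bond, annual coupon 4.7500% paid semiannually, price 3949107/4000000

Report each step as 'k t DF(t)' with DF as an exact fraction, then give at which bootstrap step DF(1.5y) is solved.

1 1/2 2457/2500
2 1 9387/10000
3 3/2 9309/10000
4 2 4491/5000
DF(1.5y) is solved at step 3

step 1 [0.5y] swap r/2=43/2457: DF=(1 − 43/2457·(0))/(1+43/2457) = 2457/2500 ≈ 0.982800
step 2 [1y] bond c/2=1/32: DF=(319599/320000 − 1/32·(0.982800))/(1+1/32) = 9387/10000 ≈ 0.938700
step 3 [1.5y] bond c/2=7/200: DF=(515367/500000 − 7/200·(0.982800+0.938700))/(1+7/200) = 9309/10000 ≈ 0.930900
step 4 [2y] bond c/2=19/800: DF=(3949107/4000000 − 19/800·(0.982800+0.938700+0.930900))/(1+19/800) = 4491/5000 ≈ 0.898200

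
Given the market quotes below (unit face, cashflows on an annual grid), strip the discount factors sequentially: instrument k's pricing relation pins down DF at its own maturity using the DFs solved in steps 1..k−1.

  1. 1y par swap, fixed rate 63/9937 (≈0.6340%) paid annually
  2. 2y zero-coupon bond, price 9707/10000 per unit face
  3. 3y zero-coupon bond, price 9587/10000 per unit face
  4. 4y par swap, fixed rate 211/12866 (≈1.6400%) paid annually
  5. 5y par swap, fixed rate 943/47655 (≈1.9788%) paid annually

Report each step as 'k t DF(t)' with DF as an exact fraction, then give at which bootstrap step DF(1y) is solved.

1 1 9937/10000
2 2 9707/10000
3 3 9587/10000
4 4 9367/10000
5 5 9057/10000
DF(1y) is solved at step 1

step 1 [1y] swap r/1=63/9937: DF=(1 − 63/9937·(0))/(1+63/9937) = 9937/10000 ≈ 0.993700
step 2 [2y] zero: DF = P = 9707/10000 ≈ 0.970700
step 3 [3y] zero: DF = P = 9587/10000 ≈ 0.958700
step 4 [4y] swap r/1=211/12866: DF=(1 − 211/12866·(0.993700+0.970700+0.958700))/(1+211/12866) = 9367/10000 ≈ 0.936700
step 5 [5y] swap r/1=943/47655: DF=(1 − 943/47655·(0.993700+0.970700+0.958700+0.936700))/(1+943/47655) = 9057/10000 ≈ 0.905700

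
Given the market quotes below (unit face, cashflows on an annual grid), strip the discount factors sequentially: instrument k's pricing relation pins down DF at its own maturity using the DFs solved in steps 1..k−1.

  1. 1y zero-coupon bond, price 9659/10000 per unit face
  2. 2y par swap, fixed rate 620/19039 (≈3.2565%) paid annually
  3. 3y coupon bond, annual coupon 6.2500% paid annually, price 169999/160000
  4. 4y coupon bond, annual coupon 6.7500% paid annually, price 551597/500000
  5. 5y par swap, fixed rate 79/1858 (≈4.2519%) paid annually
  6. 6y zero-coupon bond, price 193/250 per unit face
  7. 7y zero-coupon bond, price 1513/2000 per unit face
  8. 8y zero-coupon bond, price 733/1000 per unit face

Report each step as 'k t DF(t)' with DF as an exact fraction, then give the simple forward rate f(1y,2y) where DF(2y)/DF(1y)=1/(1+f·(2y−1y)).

1 1 9659/10000
2 2 469/500
3 3 111/125
4 4 8569/10000
5 5 1013/1250
6 6 193/250
7 7 1513/2000
8 8 733/1000
f(1y,2y) = ((9659/10000)/(469/500) − 1)/(1) = 279/9380 ≈ 2.9744%

step 1 [1y] zero: DF = P = 9659/10000 ≈ 0.965900
step 2 [2y] swap r/1=620/19039: DF=(1 − 620/19039·(0.965900))/(1+620/19039) = 469/500 ≈ 0.938000
step 3 [3y] bond c/1=1/16: DF=(169999/160000 − 1/16·(0.965900+0.938000))/(1+1/16) = 111/125 ≈ 0.888000
step 4 [4y] bond c/1=27/400: DF=(551597/500000 − 27/400·(0.965900+0.938000+0.888000))/(1+27/400) = 8569/10000 ≈ 0.856900
step 5 [5y] swap r/1=79/1858: DF=(1 − 79/1858·(0.965900+0.938000+0.888000+0.856900))/(1+79/1858) = 1013/1250 ≈ 0.810400
step 6 [6y] zero: DF = P = 193/250 ≈ 0.772000
step 7 [7y] zero: DF = P = 1513/2000 ≈ 0.756500
step 8 [8y] zero: DF = P = 733/1000 ≈ 0.733000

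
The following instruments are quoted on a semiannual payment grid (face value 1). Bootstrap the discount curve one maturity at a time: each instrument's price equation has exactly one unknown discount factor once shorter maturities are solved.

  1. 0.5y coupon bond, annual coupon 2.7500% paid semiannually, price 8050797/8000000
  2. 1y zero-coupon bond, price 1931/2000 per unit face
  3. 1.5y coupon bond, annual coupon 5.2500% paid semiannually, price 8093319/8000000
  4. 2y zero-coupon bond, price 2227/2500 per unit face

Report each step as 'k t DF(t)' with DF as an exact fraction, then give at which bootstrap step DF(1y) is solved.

step 1 [0.5y] bond c/2=11/800: DF=(8050797/8000000 − 11/800·(0))/(1+11/800) = 9927/10000 ≈ 0.992700
step 2 [1y] zero: DF = P = 1931/2000 ≈ 0.965500
step 3 [1.5y] bond c/2=21/800: DF=(8093319/8000000 − 21/800·(0.992700+0.965500))/(1+21/800) = 9357/10000 ≈ 0.935700
step 4 [2y] zero: DF = P = 2227/2500 ≈ 0.890800

1 1/2 9927/10000
2 1 1931/2000
3 3/2 9357/10000
4 2 2227/2500
DF(1y) is solved at step 2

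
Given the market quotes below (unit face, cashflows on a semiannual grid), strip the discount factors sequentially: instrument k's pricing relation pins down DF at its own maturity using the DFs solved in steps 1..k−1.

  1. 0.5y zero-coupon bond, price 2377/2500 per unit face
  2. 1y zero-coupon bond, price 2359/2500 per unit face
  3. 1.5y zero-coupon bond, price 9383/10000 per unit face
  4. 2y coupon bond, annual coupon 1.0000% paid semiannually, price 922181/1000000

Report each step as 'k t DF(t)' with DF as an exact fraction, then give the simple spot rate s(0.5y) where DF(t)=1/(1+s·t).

1 1/2 2377/2500
2 1 2359/2500
3 3/2 9383/10000
4 2 1807/2000
s(0.5y) = (1/(2377/2500) − 1)/(1/2) = 246/2377 ≈ 10.3492%

step 1 [0.5y] zero: DF = P = 2377/2500 ≈ 0.950800
step 2 [1y] zero: DF = P = 2359/2500 ≈ 0.943600
step 3 [1.5y] zero: DF = P = 9383/10000 ≈ 0.938300
step 4 [2y] bond c/2=1/200: DF=(922181/1000000 − 1/200·(0.950800+0.943600+0.938300))/(1+1/200) = 1807/2000 ≈ 0.903500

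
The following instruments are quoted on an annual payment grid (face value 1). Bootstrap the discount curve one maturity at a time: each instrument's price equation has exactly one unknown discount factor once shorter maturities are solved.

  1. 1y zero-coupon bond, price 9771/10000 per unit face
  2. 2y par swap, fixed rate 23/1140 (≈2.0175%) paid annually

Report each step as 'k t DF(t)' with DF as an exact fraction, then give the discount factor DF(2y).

step 1 [1y] zero: DF = P = 9771/10000 ≈ 0.977100
step 2 [2y] swap r/1=23/1140: DF=(1 − 23/1140·(0.977100))/(1+23/1140) = 9609/10000 ≈ 0.960900

1 1 9771/10000
2 2 9609/10000
DF(2y) = 9609/10000 ≈ 0.960900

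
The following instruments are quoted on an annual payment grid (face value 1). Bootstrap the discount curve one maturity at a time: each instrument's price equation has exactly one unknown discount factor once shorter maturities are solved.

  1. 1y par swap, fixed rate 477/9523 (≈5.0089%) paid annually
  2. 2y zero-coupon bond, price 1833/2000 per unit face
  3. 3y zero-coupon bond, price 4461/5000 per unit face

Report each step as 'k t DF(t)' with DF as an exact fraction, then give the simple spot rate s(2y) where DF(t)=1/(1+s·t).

step 1 [1y] swap r/1=477/9523: DF=(1 − 477/9523·(0))/(1+477/9523) = 9523/10000 ≈ 0.952300
step 2 [2y] zero: DF = P = 1833/2000 ≈ 0.916500
step 3 [3y] zero: DF = P = 4461/5000 ≈ 0.892200

1 1 9523/10000
2 2 1833/2000
3 3 4461/5000
s(2y) = (1/(1833/2000) − 1)/(2) = 167/3666 ≈ 4.5554%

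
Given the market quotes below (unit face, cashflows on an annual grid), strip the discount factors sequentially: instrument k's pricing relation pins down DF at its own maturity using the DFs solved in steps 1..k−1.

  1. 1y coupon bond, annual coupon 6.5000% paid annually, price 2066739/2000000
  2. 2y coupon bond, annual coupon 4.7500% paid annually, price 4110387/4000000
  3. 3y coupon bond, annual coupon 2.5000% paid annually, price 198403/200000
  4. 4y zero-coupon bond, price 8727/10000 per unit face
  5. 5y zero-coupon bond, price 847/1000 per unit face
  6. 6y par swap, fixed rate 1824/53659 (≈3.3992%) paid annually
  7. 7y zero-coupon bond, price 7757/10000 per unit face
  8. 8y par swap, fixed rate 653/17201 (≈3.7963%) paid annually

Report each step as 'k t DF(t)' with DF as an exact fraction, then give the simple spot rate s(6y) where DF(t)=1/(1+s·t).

1 1 9703/10000
2 2 937/1000
3 3 9213/10000
4 4 8727/10000
5 5 847/1000
6 6 511/625
7 7 7757/10000
8 8 1847/2500
s(6y) = (1/(511/625) − 1)/(6) = 19/511 ≈ 3.7182%

step 1 [1y] bond c/1=13/200: DF=(2066739/2000000 − 13/200·(0))/(1+13/200) = 9703/10000 ≈ 0.970300
step 2 [2y] bond c/1=19/400: DF=(4110387/4000000 − 19/400·(0.970300))/(1+19/400) = 937/1000 ≈ 0.937000
step 3 [3y] bond c/1=1/40: DF=(198403/200000 − 1/40·(0.970300+0.937000))/(1+1/40) = 9213/10000 ≈ 0.921300
step 4 [4y] zero: DF = P = 8727/10000 ≈ 0.872700
step 5 [5y] zero: DF = P = 847/1000 ≈ 0.847000
step 6 [6y] swap r/1=1824/53659: DF=(1 − 1824/53659·(0.970300+0.937000+0.921300+0.872700+0.847000))/(1+1824/53659) = 511/625 ≈ 0.817600
step 7 [7y] zero: DF = P = 7757/10000 ≈ 0.775700
step 8 [8y] swap r/1=653/17201: DF=(1 − 653/17201·(0.970300+0.937000+0.921300+0.872700+0.847000+0.817600+0.775700))/(1+653/17201) = 1847/2500 ≈ 0.738800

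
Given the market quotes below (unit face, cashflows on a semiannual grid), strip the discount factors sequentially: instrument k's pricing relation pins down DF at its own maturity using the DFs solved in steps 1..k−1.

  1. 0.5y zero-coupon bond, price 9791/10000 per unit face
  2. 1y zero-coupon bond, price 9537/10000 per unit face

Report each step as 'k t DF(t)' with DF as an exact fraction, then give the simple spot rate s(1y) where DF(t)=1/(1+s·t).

1 1/2 9791/10000
2 1 9537/10000
s(1y) = (1/(9537/10000) − 1)/(1) = 463/9537 ≈ 4.8548%

step 1 [0.5y] zero: DF = P = 9791/10000 ≈ 0.979100
step 2 [1y] zero: DF = P = 9537/10000 ≈ 0.953700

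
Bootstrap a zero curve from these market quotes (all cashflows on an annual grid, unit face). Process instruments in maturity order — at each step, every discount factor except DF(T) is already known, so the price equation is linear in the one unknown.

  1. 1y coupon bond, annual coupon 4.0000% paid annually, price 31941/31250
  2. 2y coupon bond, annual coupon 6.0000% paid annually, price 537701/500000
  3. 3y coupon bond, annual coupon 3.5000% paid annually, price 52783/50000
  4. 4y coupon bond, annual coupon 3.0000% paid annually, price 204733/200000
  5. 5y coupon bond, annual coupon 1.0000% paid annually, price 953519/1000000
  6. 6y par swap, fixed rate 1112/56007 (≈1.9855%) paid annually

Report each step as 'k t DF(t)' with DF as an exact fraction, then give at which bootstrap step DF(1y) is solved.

1 1 2457/2500
2 2 9589/10000
3 3 9543/10000
4 4 1819/2000
5 5 1133/1250
6 6 1111/1250
DF(1y) is solved at step 1

step 1 [1y] bond c/1=1/25: DF=(31941/31250 − 1/25·(0))/(1+1/25) = 2457/2500 ≈ 0.982800
step 2 [2y] bond c/1=3/50: DF=(537701/500000 − 3/50·(0.982800))/(1+3/50) = 9589/10000 ≈ 0.958900
step 3 [3y] bond c/1=7/200: DF=(52783/50000 − 7/200·(0.982800+0.958900))/(1+7/200) = 9543/10000 ≈ 0.954300
step 4 [4y] bond c/1=3/100: DF=(204733/200000 − 3/100·(0.982800+0.958900+0.954300))/(1+3/100) = 1819/2000 ≈ 0.909500
step 5 [5y] bond c/1=1/100: DF=(953519/1000000 − 1/100·(0.982800+0.958900+0.954300+0.909500))/(1+1/100) = 1133/1250 ≈ 0.906400
step 6 [6y] swap r/1=1112/56007: DF=(1 − 1112/56007·(0.982800+0.958900+0.954300+0.909500+0.906400))/(1+1112/56007) = 1111/1250 ≈ 0.888800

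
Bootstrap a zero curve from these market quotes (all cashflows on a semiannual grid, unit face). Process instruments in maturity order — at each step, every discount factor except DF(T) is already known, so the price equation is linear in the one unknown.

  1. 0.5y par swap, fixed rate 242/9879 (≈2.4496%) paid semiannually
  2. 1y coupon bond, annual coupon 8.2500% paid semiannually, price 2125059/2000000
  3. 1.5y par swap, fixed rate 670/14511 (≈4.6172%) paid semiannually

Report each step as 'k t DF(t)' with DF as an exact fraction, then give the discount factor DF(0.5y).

1 1/2 9879/10000
2 1 9813/10000
3 3/2 933/1000
DF(0.5y) = 9879/10000 ≈ 0.987900

step 1 [0.5y] swap r/2=121/9879: DF=(1 − 121/9879·(0))/(1+121/9879) = 9879/10000 ≈ 0.987900
step 2 [1y] bond c/2=33/800: DF=(2125059/2000000 − 33/800·(0.987900))/(1+33/800) = 9813/10000 ≈ 0.981300
step 3 [1.5y] swap r/2=335/14511: DF=(1 − 335/14511·(0.987900+0.981300))/(1+335/14511) = 933/1000 ≈ 0.933000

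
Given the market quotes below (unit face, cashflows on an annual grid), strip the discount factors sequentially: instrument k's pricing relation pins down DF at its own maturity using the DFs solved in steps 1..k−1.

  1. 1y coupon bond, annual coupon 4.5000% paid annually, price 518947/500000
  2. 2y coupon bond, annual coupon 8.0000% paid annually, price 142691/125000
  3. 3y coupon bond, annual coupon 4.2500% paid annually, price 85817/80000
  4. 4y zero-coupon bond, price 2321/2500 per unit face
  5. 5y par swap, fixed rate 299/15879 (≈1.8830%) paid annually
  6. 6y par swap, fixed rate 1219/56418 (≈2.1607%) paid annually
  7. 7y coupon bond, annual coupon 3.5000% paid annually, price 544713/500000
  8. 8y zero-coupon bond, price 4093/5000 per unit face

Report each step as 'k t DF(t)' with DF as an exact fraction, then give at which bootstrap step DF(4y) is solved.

1 1 2483/2500
2 2 4917/5000
3 3 2371/2500
4 4 2321/2500
5 5 9103/10000
6 6 8781/10000
7 7 4309/5000
8 8 4093/5000
DF(4y) is solved at step 4

step 1 [1y] bond c/1=9/200: DF=(518947/500000 − 9/200·(0))/(1+9/200) = 2483/2500 ≈ 0.993200
step 2 [2y] bond c/1=2/25: DF=(142691/125000 − 2/25·(0.993200))/(1+2/25) = 4917/5000 ≈ 0.983400
step 3 [3y] bond c/1=17/400: DF=(85817/80000 − 17/400·(0.993200+0.983400))/(1+17/400) = 2371/2500 ≈ 0.948400
step 4 [4y] zero: DF = P = 2321/2500 ≈ 0.928400
step 5 [5y] swap r/1=299/15879: DF=(1 − 299/15879·(0.993200+0.983400+0.948400+0.928400))/(1+299/15879) = 9103/10000 ≈ 0.910300
step 6 [6y] swap r/1=1219/56418: DF=(1 − 1219/56418·(0.993200+0.983400+0.948400+0.928400+0.910300))/(1+1219/56418) = 8781/10000 ≈ 0.878100
step 7 [7y] bond c/1=7/200: DF=(544713/500000 − 7/200·(0.993200+0.983400+0.948400+0.928400+0.910300+0.878100))/(1+7/200) = 4309/5000 ≈ 0.861800
step 8 [8y] zero: DF = P = 4093/5000 ≈ 0.818600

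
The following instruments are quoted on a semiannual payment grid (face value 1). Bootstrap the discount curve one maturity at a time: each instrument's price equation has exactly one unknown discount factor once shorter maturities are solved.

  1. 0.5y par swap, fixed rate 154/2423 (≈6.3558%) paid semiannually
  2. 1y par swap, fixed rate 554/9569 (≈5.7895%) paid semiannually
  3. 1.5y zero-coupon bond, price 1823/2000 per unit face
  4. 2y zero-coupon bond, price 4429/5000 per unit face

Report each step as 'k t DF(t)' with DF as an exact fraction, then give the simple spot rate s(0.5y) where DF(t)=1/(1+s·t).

step 1 [0.5y] swap r/2=77/2423: DF=(1 − 77/2423·(0))/(1+77/2423) = 2423/2500 ≈ 0.969200
step 2 [1y] swap r/2=277/9569: DF=(1 − 277/9569·(0.969200))/(1+277/9569) = 4723/5000 ≈ 0.944600
step 3 [1.5y] zero: DF = P = 1823/2000 ≈ 0.911500
step 4 [2y] zero: DF = P = 4429/5000 ≈ 0.885800

1 1/2 2423/2500
2 1 4723/5000
3 3/2 1823/2000
4 2 4429/5000
s(0.5y) = (1/(2423/2500) − 1)/(1/2) = 154/2423 ≈ 6.3558%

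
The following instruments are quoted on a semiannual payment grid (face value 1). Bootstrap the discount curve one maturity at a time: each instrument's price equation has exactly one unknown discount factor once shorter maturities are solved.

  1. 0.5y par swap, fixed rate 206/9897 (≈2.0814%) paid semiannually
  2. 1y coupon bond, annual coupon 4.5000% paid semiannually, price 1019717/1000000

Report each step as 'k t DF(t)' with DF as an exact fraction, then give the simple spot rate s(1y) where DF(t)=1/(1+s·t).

step 1 [0.5y] swap r/2=103/9897: DF=(1 − 103/9897·(0))/(1+103/9897) = 9897/10000 ≈ 0.989700
step 2 [1y] bond c/2=9/400: DF=(1019717/1000000 − 9/400·(0.989700))/(1+9/400) = 1951/2000 ≈ 0.975500

1 1/2 9897/10000
2 1 1951/2000
s(1y) = (1/(1951/2000) − 1)/(1) = 49/1951 ≈ 2.5115%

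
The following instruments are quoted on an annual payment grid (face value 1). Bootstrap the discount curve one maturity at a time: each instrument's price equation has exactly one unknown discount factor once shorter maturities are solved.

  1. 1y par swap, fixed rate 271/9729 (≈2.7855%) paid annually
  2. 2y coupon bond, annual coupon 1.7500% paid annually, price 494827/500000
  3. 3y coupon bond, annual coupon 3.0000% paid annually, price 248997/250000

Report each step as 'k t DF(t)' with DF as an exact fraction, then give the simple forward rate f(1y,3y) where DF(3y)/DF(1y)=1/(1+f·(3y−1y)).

step 1 [1y] swap r/1=271/9729: DF=(1 − 271/9729·(0))/(1+271/9729) = 9729/10000 ≈ 0.972900
step 2 [2y] bond c/1=7/400: DF=(494827/500000 − 7/400·(0.972900))/(1+7/400) = 9559/10000 ≈ 0.955900
step 3 [3y] bond c/1=3/100: DF=(248997/250000 − 3/100·(0.972900+0.955900))/(1+3/100) = 2277/2500 ≈ 0.910800

1 1 9729/10000
2 2 9559/10000
3 3 2277/2500
f(1y,3y) = ((9729/10000)/(2277/2500) − 1)/(2) = 3/88 ≈ 3.4091%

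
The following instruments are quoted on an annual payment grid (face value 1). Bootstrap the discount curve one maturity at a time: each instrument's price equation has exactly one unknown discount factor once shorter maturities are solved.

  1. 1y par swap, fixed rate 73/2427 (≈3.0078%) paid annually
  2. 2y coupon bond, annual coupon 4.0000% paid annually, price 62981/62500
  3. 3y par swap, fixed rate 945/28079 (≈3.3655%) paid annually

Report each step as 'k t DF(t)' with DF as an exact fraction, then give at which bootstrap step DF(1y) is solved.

step 1 [1y] swap r/1=73/2427: DF=(1 − 73/2427·(0))/(1+73/2427) = 2427/2500 ≈ 0.970800
step 2 [2y] bond c/1=1/25: DF=(62981/62500 − 1/25·(0.970800))/(1+1/25) = 2329/2500 ≈ 0.931600
step 3 [3y] swap r/1=945/28079: DF=(1 − 945/28079·(0.970800+0.931600))/(1+945/28079) = 1811/2000 ≈ 0.905500

1 1 2427/2500
2 2 2329/2500
3 3 1811/2000
DF(1y) is solved at step 1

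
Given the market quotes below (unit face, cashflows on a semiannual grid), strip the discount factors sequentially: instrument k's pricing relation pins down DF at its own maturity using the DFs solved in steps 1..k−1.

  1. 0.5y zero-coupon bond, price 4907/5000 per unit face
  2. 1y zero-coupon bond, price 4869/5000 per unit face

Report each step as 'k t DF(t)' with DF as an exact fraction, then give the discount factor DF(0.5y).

step 1 [0.5y] zero: DF = P = 4907/5000 ≈ 0.981400
step 2 [1y] zero: DF = P = 4869/5000 ≈ 0.973800

1 1/2 4907/5000
2 1 4869/5000
DF(0.5y) = 4907/5000 ≈ 0.981400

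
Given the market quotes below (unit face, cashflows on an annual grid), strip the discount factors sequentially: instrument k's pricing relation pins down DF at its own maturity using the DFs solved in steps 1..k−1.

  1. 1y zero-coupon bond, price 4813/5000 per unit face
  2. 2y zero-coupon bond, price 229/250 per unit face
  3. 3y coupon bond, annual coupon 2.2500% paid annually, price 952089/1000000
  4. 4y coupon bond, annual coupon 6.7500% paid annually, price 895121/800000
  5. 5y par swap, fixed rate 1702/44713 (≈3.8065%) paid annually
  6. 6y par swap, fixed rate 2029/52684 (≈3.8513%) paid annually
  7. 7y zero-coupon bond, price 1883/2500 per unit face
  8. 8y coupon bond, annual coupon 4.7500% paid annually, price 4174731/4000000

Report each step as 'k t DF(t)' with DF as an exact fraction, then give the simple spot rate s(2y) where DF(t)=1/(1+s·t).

step 1 [1y] zero: DF = P = 4813/5000 ≈ 0.962600
step 2 [2y] zero: DF = P = 229/250 ≈ 0.916000
step 3 [3y] bond c/1=9/400: DF=(952089/1000000 − 9/400·(0.962600+0.916000))/(1+9/400) = 4449/5000 ≈ 0.889800
step 4 [4y] bond c/1=27/400: DF=(895121/800000 − 27/400·(0.962600+0.916000+0.889800))/(1+27/400) = 8731/10000 ≈ 0.873100
step 5 [5y] swap r/1=1702/44713: DF=(1 − 1702/44713·(0.962600+0.916000+0.889800+0.873100))/(1+1702/44713) = 4149/5000 ≈ 0.829800
step 6 [6y] swap r/1=2029/52684: DF=(1 − 2029/52684·(0.962600+0.916000+0.889800+0.873100+0.829800))/(1+2029/52684) = 7971/10000 ≈ 0.797100
step 7 [7y] zero: DF = P = 1883/2500 ≈ 0.753200
step 8 [8y] bond c/1=19/400: DF=(4174731/4000000 − 19/400·(0.962600+0.916000+0.889800+0.873100+0.829800+0.797100+0.753200))/(1+19/400) = 7233/10000 ≈ 0.723300

1 1 4813/5000
2 2 229/250
3 3 4449/5000
4 4 8731/10000
5 5 4149/5000
6 6 7971/10000
7 7 1883/2500
8 8 7233/10000
s(2y) = (1/(229/250) − 1)/(2) = 21/458 ≈ 4.5852%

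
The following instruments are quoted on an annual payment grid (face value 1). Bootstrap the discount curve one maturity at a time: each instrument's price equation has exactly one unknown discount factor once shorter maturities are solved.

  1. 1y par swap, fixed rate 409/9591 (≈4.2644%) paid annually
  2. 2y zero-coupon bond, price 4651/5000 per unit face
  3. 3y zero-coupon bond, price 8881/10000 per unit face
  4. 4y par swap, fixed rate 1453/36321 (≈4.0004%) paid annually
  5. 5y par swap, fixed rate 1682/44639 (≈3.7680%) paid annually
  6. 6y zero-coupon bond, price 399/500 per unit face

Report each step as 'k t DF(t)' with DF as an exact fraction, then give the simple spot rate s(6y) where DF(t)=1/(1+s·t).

step 1 [1y] swap r/1=409/9591: DF=(1 − 409/9591·(0))/(1+409/9591) = 9591/10000 ≈ 0.959100
step 2 [2y] zero: DF = P = 4651/5000 ≈ 0.930200
step 3 [3y] zero: DF = P = 8881/10000 ≈ 0.888100
step 4 [4y] swap r/1=1453/36321: DF=(1 − 1453/36321·(0.959100+0.930200+0.888100))/(1+1453/36321) = 8547/10000 ≈ 0.854700
step 5 [5y] swap r/1=1682/44639: DF=(1 − 1682/44639·(0.959100+0.930200+0.888100+0.854700))/(1+1682/44639) = 4159/5000 ≈ 0.831800
step 6 [6y] zero: DF = P = 399/500 ≈ 0.798000

1 1 9591/10000
2 2 4651/5000
3 3 8881/10000
4 4 8547/10000
5 5 4159/5000
6 6 399/500
s(6y) = (1/(399/500) − 1)/(6) = 101/2394 ≈ 4.2189%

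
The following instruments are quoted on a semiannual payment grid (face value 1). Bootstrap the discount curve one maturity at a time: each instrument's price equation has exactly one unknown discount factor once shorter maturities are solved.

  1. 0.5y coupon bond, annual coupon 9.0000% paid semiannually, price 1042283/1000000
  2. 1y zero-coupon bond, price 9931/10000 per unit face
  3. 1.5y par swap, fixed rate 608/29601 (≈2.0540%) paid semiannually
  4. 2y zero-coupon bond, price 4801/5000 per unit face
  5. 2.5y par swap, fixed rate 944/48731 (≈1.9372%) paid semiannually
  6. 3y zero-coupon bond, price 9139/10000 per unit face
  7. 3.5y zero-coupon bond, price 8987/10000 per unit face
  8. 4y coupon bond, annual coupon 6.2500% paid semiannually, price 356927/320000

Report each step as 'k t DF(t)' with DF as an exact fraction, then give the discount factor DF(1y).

step 1 [0.5y] bond c/2=9/200: DF=(1042283/1000000 − 9/200·(0))/(1+9/200) = 4987/5000 ≈ 0.997400
step 2 [1y] zero: DF = P = 9931/10000 ≈ 0.993100
step 3 [1.5y] swap r/2=304/29601: DF=(1 − 304/29601·(0.997400+0.993100))/(1+304/29601) = 606/625 ≈ 0.969600
step 4 [2y] zero: DF = P = 4801/5000 ≈ 0.960200
step 5 [2.5y] swap r/2=472/48731: DF=(1 − 472/48731·(0.997400+0.993100+0.969600+0.960200))/(1+472/48731) = 1191/1250 ≈ 0.952800
step 6 [3y] zero: DF = P = 9139/10000 ≈ 0.913900
step 7 [3.5y] zero: DF = P = 8987/10000 ≈ 0.898700
step 8 [4y] bond c/2=1/32: DF=(356927/320000 − 1/32·(0.997400+0.993100+0.969600+0.960200+0.952800+0.913900+0.898700))/(1+1/32) = 879/1000 ≈ 0.879000

1 1/2 4987/5000
2 1 9931/10000
3 3/2 606/625
4 2 4801/5000
5 5/2 1191/1250
6 3 9139/10000
7 7/2 8987/10000
8 4 879/1000
DF(1y) = 9931/10000 ≈ 0.993100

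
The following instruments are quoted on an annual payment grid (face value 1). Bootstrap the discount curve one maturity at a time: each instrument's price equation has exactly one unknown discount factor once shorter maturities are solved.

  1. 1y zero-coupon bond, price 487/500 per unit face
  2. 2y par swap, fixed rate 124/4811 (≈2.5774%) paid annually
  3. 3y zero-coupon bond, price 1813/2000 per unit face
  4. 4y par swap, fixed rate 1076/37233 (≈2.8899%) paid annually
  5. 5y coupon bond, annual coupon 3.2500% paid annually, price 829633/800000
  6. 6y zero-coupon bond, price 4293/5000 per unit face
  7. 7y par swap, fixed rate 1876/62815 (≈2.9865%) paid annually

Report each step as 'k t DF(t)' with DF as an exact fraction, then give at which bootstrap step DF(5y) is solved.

1 1 487/500
2 2 594/625
3 3 1813/2000
4 4 2231/2500
5 5 1109/1250
6 6 4293/5000
7 7 2031/2500
DF(5y) is solved at step 5

step 1 [1y] zero: DF = P = 487/500 ≈ 0.974000
step 2 [2y] swap r/1=124/4811: DF=(1 − 124/4811·(0.974000))/(1+124/4811) = 594/625 ≈ 0.950400
step 3 [3y] zero: DF = P = 1813/2000 ≈ 0.906500
step 4 [4y] swap r/1=1076/37233: DF=(1 − 1076/37233·(0.974000+0.950400+0.906500))/(1+1076/37233) = 2231/2500 ≈ 0.892400
step 5 [5y] bond c/1=13/400: DF=(829633/800000 − 13/400·(0.974000+0.950400+0.906500+0.892400))/(1+13/400) = 1109/1250 ≈ 0.887200
step 6 [6y] zero: DF = P = 4293/5000 ≈ 0.858600
step 7 [7y] swap r/1=1876/62815: DF=(1 − 1876/62815·(0.974000+0.950400+0.906500+0.892400+0.887200+0.858600))/(1+1876/62815) = 2031/2500 ≈ 0.812400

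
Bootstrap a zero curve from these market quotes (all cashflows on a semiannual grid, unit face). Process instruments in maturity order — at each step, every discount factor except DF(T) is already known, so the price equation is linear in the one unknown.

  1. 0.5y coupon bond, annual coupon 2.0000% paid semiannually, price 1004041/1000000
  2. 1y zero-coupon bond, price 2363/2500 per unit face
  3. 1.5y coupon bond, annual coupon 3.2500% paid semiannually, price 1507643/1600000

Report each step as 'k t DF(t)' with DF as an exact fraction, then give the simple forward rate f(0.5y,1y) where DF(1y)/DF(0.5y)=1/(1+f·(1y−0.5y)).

1 1/2 9941/10000
2 1 2363/2500
3 3/2 4481/5000
f(0.5y,1y) = ((9941/10000)/(2363/2500) − 1)/(1/2) = 489/4726 ≈ 10.3470%

step 1 [0.5y] bond c/2=1/100: DF=(1004041/1000000 − 1/100·(0))/(1+1/100) = 9941/10000 ≈ 0.994100
step 2 [1y] zero: DF = P = 2363/2500 ≈ 0.945200
step 3 [1.5y] bond c/2=13/800: DF=(1507643/1600000 − 13/800·(0.994100+0.945200))/(1+13/800) = 4481/5000 ≈ 0.896200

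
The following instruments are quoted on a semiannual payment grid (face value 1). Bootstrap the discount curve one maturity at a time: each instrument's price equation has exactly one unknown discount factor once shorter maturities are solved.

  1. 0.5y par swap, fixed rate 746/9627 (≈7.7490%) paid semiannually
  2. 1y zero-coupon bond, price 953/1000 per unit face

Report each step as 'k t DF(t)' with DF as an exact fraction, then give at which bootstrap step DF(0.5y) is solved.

step 1 [0.5y] swap r/2=373/9627: DF=(1 − 373/9627·(0))/(1+373/9627) = 9627/10000 ≈ 0.962700
step 2 [1y] zero: DF = P = 953/1000 ≈ 0.953000

1 1/2 9627/10000
2 1 953/1000
DF(0.5y) is solved at step 1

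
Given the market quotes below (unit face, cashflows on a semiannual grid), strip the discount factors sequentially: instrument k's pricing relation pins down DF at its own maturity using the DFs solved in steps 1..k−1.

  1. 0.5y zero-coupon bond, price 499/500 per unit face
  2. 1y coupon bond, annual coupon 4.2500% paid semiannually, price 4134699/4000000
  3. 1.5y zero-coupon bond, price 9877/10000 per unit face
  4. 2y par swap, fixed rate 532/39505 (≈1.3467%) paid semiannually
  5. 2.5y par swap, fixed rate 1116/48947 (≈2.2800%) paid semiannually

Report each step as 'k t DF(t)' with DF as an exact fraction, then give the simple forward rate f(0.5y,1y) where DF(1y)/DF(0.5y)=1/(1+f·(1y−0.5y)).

step 1 [0.5y] zero: DF = P = 499/500 ≈ 0.998000
step 2 [1y] bond c/2=17/800: DF=(4134699/4000000 − 17/800·(0.998000))/(1+17/800) = 4957/5000 ≈ 0.991400
step 3 [1.5y] zero: DF = P = 9877/10000 ≈ 0.987700
step 4 [2y] swap r/2=266/39505: DF=(1 − 266/39505·(0.998000+0.991400+0.987700))/(1+266/39505) = 4867/5000 ≈ 0.973400
step 5 [2.5y] swap r/2=558/48947: DF=(1 − 558/48947·(0.998000+0.991400+0.987700+0.973400))/(1+558/48947) = 4721/5000 ≈ 0.944200

1 1/2 499/500
2 1 4957/5000
3 3/2 9877/10000
4 2 4867/5000
5 5/2 4721/5000
f(0.5y,1y) = ((499/500)/(4957/5000) − 1)/(1/2) = 66/4957 ≈ 1.3315%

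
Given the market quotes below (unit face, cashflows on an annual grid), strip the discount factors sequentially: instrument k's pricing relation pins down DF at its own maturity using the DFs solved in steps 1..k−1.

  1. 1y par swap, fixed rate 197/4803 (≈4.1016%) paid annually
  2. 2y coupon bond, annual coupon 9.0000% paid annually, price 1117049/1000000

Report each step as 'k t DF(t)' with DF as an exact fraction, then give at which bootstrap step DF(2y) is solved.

step 1 [1y] swap r/1=197/4803: DF=(1 − 197/4803·(0))/(1+197/4803) = 4803/5000 ≈ 0.960600
step 2 [2y] bond c/1=9/100: DF=(1117049/1000000 − 9/100·(0.960600))/(1+9/100) = 1891/2000 ≈ 0.945500

1 1 4803/5000
2 2 1891/2000
DF(2y) is solved at step 2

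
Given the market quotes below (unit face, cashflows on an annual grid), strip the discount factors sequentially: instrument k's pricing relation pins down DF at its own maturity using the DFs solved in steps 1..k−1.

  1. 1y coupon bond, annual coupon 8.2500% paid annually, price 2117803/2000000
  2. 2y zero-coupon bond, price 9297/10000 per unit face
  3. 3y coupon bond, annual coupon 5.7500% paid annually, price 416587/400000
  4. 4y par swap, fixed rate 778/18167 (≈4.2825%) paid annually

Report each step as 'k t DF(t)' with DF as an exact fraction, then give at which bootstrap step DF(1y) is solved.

1 1 4891/5000
2 2 9297/10000
3 3 8811/10000
4 4 2111/2500
DF(1y) is solved at step 1

step 1 [1y] bond c/1=33/400: DF=(2117803/2000000 − 33/400·(0))/(1+33/400) = 4891/5000 ≈ 0.978200
step 2 [2y] zero: DF = P = 9297/10000 ≈ 0.929700
step 3 [3y] bond c/1=23/400: DF=(416587/400000 − 23/400·(0.978200+0.929700))/(1+23/400) = 8811/10000 ≈ 0.881100
step 4 [4y] swap r/1=778/18167: DF=(1 − 778/18167·(0.978200+0.929700+0.881100))/(1+778/18167) = 2111/2500 ≈ 0.844400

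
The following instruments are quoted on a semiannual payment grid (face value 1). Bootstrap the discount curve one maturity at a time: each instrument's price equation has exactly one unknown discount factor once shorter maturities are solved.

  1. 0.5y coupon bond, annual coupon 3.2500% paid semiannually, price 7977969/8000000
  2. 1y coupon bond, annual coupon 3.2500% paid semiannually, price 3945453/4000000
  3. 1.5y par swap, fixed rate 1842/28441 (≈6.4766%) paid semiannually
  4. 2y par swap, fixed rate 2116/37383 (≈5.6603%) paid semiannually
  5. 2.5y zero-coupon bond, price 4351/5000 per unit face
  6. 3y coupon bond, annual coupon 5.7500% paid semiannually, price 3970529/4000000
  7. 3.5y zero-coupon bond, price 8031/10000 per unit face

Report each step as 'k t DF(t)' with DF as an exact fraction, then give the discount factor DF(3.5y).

step 1 [0.5y] bond c/2=13/800: DF=(7977969/8000000 − 13/800·(0))/(1+13/800) = 9813/10000 ≈ 0.981300
step 2 [1y] bond c/2=13/800: DF=(3945453/4000000 − 13/800·(0.981300))/(1+13/800) = 9549/10000 ≈ 0.954900
step 3 [1.5y] swap r/2=921/28441: DF=(1 − 921/28441·(0.981300+0.954900))/(1+921/28441) = 9079/10000 ≈ 0.907900
step 4 [2y] swap r/2=1058/37383: DF=(1 − 1058/37383·(0.981300+0.954900+0.907900))/(1+1058/37383) = 4471/5000 ≈ 0.894200
step 5 [2.5y] zero: DF = P = 4351/5000 ≈ 0.870200
step 6 [3y] bond c/2=23/800: DF=(3970529/4000000 − 23/800·(0.981300+0.954900+0.907900+0.894200+0.870200))/(1+23/800) = 8361/10000 ≈ 0.836100
step 7 [3.5y] zero: DF = P = 8031/10000 ≈ 0.803100

1 1/2 9813/10000
2 1 9549/10000
3 3/2 9079/10000
4 2 4471/5000
5 5/2 4351/5000
6 3 8361/10000
7 7/2 8031/10000
DF(3.5y) = 8031/10000 ≈ 0.803100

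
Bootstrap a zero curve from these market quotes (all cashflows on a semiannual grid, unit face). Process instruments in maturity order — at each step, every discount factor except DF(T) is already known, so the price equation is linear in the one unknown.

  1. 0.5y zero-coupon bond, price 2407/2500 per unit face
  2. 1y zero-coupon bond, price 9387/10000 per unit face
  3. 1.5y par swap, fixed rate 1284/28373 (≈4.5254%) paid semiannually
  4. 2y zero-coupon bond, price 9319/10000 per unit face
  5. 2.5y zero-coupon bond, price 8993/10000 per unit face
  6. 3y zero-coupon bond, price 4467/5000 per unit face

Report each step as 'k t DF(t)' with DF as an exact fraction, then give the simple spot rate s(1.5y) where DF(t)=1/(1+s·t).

1 1/2 2407/2500
2 1 9387/10000
3 3/2 4679/5000
4 2 9319/10000
5 5/2 8993/10000
6 3 4467/5000
s(1.5y) = (1/(4679/5000) − 1)/(3/2) = 214/4679 ≈ 4.5736%

step 1 [0.5y] zero: DF = P = 2407/2500 ≈ 0.962800
step 2 [1y] zero: DF = P = 9387/10000 ≈ 0.938700
step 3 [1.5y] swap r/2=642/28373: DF=(1 − 642/28373·(0.962800+0.938700))/(1+642/28373) = 4679/5000 ≈ 0.935800
step 4 [2y] zero: DF = P = 9319/10000 ≈ 0.931900
step 5 [2.5y] zero: DF = P = 8993/10000 ≈ 0.899300
step 6 [3y] zero: DF = P = 4467/5000 ≈ 0.893400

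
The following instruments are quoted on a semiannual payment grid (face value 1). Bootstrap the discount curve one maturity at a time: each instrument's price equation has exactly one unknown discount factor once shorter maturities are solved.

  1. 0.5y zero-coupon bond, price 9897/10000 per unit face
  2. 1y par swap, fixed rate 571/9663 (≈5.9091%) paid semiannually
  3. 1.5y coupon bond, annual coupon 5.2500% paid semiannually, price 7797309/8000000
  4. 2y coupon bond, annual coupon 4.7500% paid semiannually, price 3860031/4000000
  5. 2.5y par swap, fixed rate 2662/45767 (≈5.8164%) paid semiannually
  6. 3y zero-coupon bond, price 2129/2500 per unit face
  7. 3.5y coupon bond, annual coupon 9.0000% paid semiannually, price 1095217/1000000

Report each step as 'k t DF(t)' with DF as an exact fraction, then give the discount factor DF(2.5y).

1 1/2 9897/10000
2 1 9429/10000
3 3/2 9003/10000
4 2 8769/10000
5 5/2 8669/10000
6 3 2129/2500
7 7/2 8143/10000
DF(2.5y) = 8669/10000 ≈ 0.866900

step 1 [0.5y] zero: DF = P = 9897/10000 ≈ 0.989700
step 2 [1y] swap r/2=571/19326: DF=(1 − 571/19326·(0.989700))/(1+571/19326) = 9429/10000 ≈ 0.942900
step 3 [1.5y] bond c/2=21/800: DF=(7797309/8000000 − 21/800·(0.989700+0.942900))/(1+21/800) = 9003/10000 ≈ 0.900300
step 4 [2y] bond c/2=19/800: DF=(3860031/4000000 − 19/800·(0.989700+0.942900+0.900300))/(1+19/800) = 8769/10000 ≈ 0.876900
step 5 [2.5y] swap r/2=1331/45767: DF=(1 − 1331/45767·(0.989700+0.942900+0.900300+0.876900))/(1+1331/45767) = 8669/10000 ≈ 0.866900
step 6 [3y] zero: DF = P = 2129/2500 ≈ 0.851600
step 7 [3.5y] bond c/2=9/200: DF=(1095217/1000000 − 9/200·(0.989700+0.942900+0.900300+0.876900+0.866900+0.851600))/(1+9/200) = 8143/10000 ≈ 0.814300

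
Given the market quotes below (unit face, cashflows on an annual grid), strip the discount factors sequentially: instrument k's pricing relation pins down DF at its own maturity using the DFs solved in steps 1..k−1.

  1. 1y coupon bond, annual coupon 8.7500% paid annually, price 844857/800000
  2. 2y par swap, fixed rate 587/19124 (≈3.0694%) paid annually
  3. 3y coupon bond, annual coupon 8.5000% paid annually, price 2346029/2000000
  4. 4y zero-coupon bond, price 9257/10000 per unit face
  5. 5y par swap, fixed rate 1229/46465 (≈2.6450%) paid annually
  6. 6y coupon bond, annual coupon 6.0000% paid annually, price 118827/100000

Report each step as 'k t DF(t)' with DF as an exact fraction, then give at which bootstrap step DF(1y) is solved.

1 1 9711/10000
2 2 9413/10000
3 3 9313/10000
4 4 9257/10000
5 5 8771/10000
6 6 429/500
DF(1y) is solved at step 1

step 1 [1y] bond c/1=7/80: DF=(844857/800000 − 7/80·(0))/(1+7/80) = 9711/10000 ≈ 0.971100
step 2 [2y] swap r/1=587/19124: DF=(1 − 587/19124·(0.971100))/(1+587/19124) = 9413/10000 ≈ 0.941300
step 3 [3y] bond c/1=17/200: DF=(2346029/2000000 − 17/200·(0.971100+0.941300))/(1+17/200) = 9313/10000 ≈ 0.931300
step 4 [4y] zero: DF = P = 9257/10000 ≈ 0.925700
step 5 [5y] swap r/1=1229/46465: DF=(1 − 1229/46465·(0.971100+0.941300+0.931300+0.925700))/(1+1229/46465) = 8771/10000 ≈ 0.877100
step 6 [6y] bond c/1=3/50: DF=(118827/100000 − 3/50·(0.971100+0.941300+0.931300+0.925700+0.877100))/(1+3/50) = 429/500 ≈ 0.858000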